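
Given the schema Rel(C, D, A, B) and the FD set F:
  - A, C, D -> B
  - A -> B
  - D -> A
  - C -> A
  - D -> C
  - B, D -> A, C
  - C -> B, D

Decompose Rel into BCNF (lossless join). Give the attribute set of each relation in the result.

Candidate keys of the original relation: {C}, {D}.
In {A, B, C, D}, {A} is not a superkey ({A}⁺ restricted to this set is {A, B}), so split on A -> B into {A, B} and {A, C, D}.
{A, B} is in BCNF.
{A, C, D} is in BCNF.

{A, B}; {A, C, D}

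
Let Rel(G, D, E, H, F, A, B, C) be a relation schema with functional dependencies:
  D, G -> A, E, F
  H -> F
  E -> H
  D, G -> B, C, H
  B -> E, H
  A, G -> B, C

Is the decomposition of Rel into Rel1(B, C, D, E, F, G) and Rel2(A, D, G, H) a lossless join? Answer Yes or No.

The shared attributes are {D, G} and {D, G}⁺ = {A, B, C, D, E, F, G, H}.
Rel1 is contained in that closure, so Rel1 ∩ Rel2 -> Rel1 holds and the join is lossless.

Yes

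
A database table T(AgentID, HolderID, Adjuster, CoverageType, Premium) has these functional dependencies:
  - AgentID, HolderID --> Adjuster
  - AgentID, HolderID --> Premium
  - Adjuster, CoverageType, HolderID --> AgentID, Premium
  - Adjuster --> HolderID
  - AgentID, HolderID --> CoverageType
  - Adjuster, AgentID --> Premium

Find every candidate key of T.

{Adjuster, AgentID}, {Adjuster, CoverageType}, {AgentID, HolderID}

{Adjuster, AgentID} is a candidate key since {Adjuster, AgentID}⁺ = {Adjuster, AgentID, CoverageType, HolderID, Premium} covers every attribute.
{Adjuster, CoverageType} is a candidate key since {Adjuster, CoverageType}⁺ = {Adjuster, AgentID, CoverageType, HolderID, Premium} covers every attribute.
{AgentID, HolderID} is a candidate key since {AgentID, HolderID}⁺ = {Adjuster, AgentID, CoverageType, HolderID, Premium} covers every attribute.
These are minimal and exhaustive — every other superkey contains one of them.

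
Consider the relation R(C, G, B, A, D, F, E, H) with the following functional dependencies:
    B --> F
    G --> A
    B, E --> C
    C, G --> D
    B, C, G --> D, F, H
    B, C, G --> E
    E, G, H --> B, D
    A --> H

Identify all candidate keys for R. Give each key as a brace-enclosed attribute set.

Attributes never on any right-hand side: {G} — every candidate key must contain it.
Closure of {E, G} is {A, B, C, D, E, F, G, H}, the whole schema; {E, G} is a candidate key.
Closure of {B, C, G} is {A, B, C, D, E, F, G, H}, the whole schema; {B, C, G} is a candidate key.
Any other superkey properly contains one of these, so there are no further candidate keys.

{B, C, G}, {E, G}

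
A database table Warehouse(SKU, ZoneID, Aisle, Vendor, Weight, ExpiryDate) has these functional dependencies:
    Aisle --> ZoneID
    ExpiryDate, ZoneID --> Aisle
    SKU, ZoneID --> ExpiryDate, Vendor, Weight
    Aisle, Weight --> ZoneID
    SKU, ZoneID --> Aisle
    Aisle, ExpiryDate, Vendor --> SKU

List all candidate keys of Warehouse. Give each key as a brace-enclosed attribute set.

Closure of {Aisle, SKU} is {Aisle, ExpiryDate, SKU, Vendor, Weight, ZoneID}, the whole schema; {Aisle, SKU} is a candidate key.
Closure of {SKU, ZoneID} is {Aisle, ExpiryDate, SKU, Vendor, Weight, ZoneID}, the whole schema; {SKU, ZoneID} is a candidate key.
Closure of {Aisle, ExpiryDate, Vendor} is {Aisle, ExpiryDate, SKU, Vendor, Weight, ZoneID}, the whole schema; {Aisle, ExpiryDate, Vendor} is a candidate key.
Closure of {ExpiryDate, Vendor, ZoneID} is {Aisle, ExpiryDate, SKU, Vendor, Weight, ZoneID}, the whole schema; {ExpiryDate, Vendor, ZoneID} is a candidate key.
No proper subset of any of these is a key, and no other minimal superkey exists.

{Aisle, ExpiryDate, Vendor}, {Aisle, SKU}, {ExpiryDate, Vendor, ZoneID}, {SKU, ZoneID}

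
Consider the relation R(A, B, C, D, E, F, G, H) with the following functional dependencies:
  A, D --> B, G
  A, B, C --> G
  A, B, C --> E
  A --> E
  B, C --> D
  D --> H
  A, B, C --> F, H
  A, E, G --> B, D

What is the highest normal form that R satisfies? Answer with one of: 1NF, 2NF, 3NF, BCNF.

1NF

Candidate keys: {A, B, C}, {A, C, D}, {A, C, G}. Prime attributes: {A, B, C, D, G}.
A, D --> B, G breaks BCNF: {A, D}⁺ = {A, B, D, E, G, H}, so {A, D} is not a superkey.
Because {E} is non-prime and the left side of A --> E is not a superkey, the relation is not in 3NF.
{A} is a proper subset of the key {A, B, C}, and {A}⁺ contains the non-prime attribute {E} — a partial dependency, so 2NF is violated.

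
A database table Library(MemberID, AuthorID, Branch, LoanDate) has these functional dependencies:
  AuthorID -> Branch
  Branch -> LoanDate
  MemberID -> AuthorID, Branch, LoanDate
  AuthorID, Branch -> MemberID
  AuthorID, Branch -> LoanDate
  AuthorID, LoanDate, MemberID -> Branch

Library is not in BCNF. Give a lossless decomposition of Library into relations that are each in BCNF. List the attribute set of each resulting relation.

Candidate keys of the original relation: {AuthorID}, {MemberID}.
{AuthorID, Branch, LoanDate, MemberID}: {Branch} determines {Branch, LoanDate} here but is not a superkey — split on Branch -> LoanDate, giving {Branch, LoanDate} and {AuthorID, Branch, MemberID}.
{Branch, LoanDate} is in BCNF.
{AuthorID, Branch, MemberID} is in BCNF.

{AuthorID, Branch, MemberID}; {Branch, LoanDate}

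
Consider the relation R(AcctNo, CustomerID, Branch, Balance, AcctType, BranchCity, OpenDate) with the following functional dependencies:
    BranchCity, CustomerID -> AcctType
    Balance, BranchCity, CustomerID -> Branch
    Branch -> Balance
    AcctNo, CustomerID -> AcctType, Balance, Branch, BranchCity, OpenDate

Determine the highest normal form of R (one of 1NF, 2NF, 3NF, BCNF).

Candidate key: {AcctNo, CustomerID}. Prime attributes: {AcctNo, CustomerID}.
BranchCity, CustomerID -> AcctType: {BranchCity, CustomerID}⁺ = {AcctType, BranchCity, CustomerID}, which is not all of the attributes, so the left side is not a superkey — BCNF is violated.
BranchCity, CustomerID -> AcctType determines the non-prime attribute {AcctType} from a non-superkey — 3NF is violated.
No proper subset of a key has a non-prime attribute in its closure, so there is no partial dependency; 2NF holds.

2NF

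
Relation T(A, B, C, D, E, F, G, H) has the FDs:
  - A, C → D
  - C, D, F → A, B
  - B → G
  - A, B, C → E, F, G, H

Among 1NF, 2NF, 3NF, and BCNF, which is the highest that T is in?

1NF

Candidate keys: {A, B, C}, {A, C, F}, {C, D, F}. Prime attributes: {A, B, C, D, F}.
A, C → D breaks BCNF: {A, C}⁺ = {A, C, D}, so {A, C} is not a superkey.
B → G has non-prime {G} on the right and a non-superkey on the left, so 3NF fails.
{B} is a proper subset of the key {A, B, C}, and {B}⁺ contains the non-prime attribute {G} — a partial dependency, so 2NF is violated.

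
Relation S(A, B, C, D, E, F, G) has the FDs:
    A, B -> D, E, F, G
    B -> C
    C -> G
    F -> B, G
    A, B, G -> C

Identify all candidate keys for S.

{A, B}, {A, F}

{A} never appears on the right of any FD, so every key must include it.
{A, B}⁺ = {A, B, C, D, E, F, G} — all of the relation — so {A, B} is a candidate key.
{A, F}⁺ = {A, B, C, D, E, F, G} — all of the relation — so {A, F} is a candidate key.
No proper subset of any of these is a key, and no other minimal superkey exists.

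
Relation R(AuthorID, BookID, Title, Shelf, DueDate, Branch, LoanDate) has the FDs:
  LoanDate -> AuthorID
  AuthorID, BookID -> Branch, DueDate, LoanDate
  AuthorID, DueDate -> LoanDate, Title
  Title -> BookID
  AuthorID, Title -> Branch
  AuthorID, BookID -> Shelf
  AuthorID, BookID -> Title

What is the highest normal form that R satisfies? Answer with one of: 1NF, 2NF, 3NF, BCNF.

Candidate keys: {AuthorID, BookID}, {AuthorID, DueDate}, {AuthorID, Title}, {BookID, LoanDate}, {DueDate, LoanDate}, {LoanDate, Title}. Prime attributes: {AuthorID, BookID, DueDate, LoanDate, Title}.
LoanDate -> AuthorID: {LoanDate}⁺ = {AuthorID, LoanDate}, which is not all of the attributes, so the left side is not a superkey — BCNF is violated.
But every attribute on its right side ({AuthorID}) is prime, and the same holds for every other non-superkey FD, so 3NF still holds.

3NF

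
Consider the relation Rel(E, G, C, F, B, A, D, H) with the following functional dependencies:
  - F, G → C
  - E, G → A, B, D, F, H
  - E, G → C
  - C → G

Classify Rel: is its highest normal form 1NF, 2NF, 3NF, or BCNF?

Candidate keys: {C, E}, {E, G}. Prime attributes: {C, E, G}.
F, G → C breaks BCNF: {F, G}⁺ = {C, F, G}, so {F, G} is not a superkey.
But every attribute on its right side ({C}) is prime, and the same holds for every other non-superkey FD, so 3NF still holds.

3NF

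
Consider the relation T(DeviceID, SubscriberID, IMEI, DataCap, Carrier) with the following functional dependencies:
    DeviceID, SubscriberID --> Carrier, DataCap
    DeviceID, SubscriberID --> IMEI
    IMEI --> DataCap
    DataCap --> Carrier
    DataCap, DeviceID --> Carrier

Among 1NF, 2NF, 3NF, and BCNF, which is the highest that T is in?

2NF

Candidate key: {DeviceID, SubscriberID}. Prime attributes: {DeviceID, SubscriberID}.
IMEI --> DataCap breaks BCNF: {IMEI}⁺ = {Carrier, DataCap, IMEI}, so {IMEI} is not a superkey.
IMEI --> DataCap has non-prime {DataCap} on the right and a non-superkey on the left, so 3NF fails.
No proper subset of a key has a non-prime attribute in its closure, so there is no partial dependency; 2NF holds.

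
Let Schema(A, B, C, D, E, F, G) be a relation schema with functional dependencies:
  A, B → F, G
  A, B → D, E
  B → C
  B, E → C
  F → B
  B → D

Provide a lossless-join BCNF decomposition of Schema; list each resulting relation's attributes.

Candidate keys of the original relation: {A, B}, {A, F}.
In {A, B, C, D, E, F, G}, {B} is not a superkey ({B}⁺ restricted to this set is {B, C, D}), so split on B → C, D into {B, C, D} and {A, B, E, F, G}.
{B, C, D}: every determinant is a superkey — BCNF.
In {A, B, E, F, G}, {F} is not a superkey ({F}⁺ restricted to this set is {B, F}), so split on F → B into {B, F} and {A, E, F, G}.
{B, F}: every determinant is a superkey — BCNF.
{A, E, F, G}: every determinant is a superkey — BCNF.

{A, E, F, G}; {B, C, D}; {B, F}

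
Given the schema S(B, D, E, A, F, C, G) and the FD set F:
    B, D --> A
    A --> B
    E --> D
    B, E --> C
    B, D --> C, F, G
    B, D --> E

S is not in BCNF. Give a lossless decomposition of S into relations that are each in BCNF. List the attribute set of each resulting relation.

{A, B}; {A, C, E, F, G}; {D, E}

Candidate keys of the original relation: {A, D}, {A, E}, {B, D}, {B, E}.
{A, B, C, D, E, F, G}: {A} determines {A, B} here but is not a superkey — split on A --> B, giving {A, B} and {A, C, D, E, F, G}.
{A, B}: every determinant is a superkey — BCNF.
{A, C, D, E, F, G}: {E} determines {D, E} here but is not a superkey — split on E --> D, giving {D, E} and {A, C, E, F, G}.
{D, E}: every determinant is a superkey — BCNF.
{A, C, E, F, G}: every determinant is a superkey — BCNF.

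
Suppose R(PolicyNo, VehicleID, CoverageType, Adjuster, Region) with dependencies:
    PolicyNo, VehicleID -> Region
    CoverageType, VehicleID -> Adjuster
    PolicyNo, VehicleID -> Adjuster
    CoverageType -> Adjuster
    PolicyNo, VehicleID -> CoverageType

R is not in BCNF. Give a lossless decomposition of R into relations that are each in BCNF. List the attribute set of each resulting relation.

Candidate key of the original relation: {PolicyNo, VehicleID}.
In {Adjuster, CoverageType, PolicyNo, Region, VehicleID}, {CoverageType, VehicleID} is not a superkey ({CoverageType, VehicleID}⁺ restricted to this set is {Adjuster, CoverageType, VehicleID}), so split on CoverageType, VehicleID -> Adjuster into {Adjuster, CoverageType, VehicleID} and {CoverageType, PolicyNo, Region, VehicleID}.
In {Adjuster, CoverageType, VehicleID}, {CoverageType} is not a superkey ({CoverageType}⁺ restricted to this set is {Adjuster, CoverageType}), so split on CoverageType -> Adjuster into {Adjuster, CoverageType} and {CoverageType, VehicleID}.
{Adjuster, CoverageType} is in BCNF.
{CoverageType, VehicleID} is in BCNF.
{CoverageType, PolicyNo, Region, VehicleID} is in BCNF.

{Adjuster, CoverageType}; {CoverageType, PolicyNo, Region, VehicleID}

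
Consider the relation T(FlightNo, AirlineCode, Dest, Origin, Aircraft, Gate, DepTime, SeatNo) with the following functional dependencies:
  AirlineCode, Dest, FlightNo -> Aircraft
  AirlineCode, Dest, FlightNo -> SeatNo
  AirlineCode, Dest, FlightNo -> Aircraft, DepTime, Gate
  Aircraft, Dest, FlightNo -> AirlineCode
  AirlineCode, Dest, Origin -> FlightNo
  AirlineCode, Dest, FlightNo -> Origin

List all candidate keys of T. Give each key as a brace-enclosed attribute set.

No FD produces {Dest}, so it must be in every candidate key.
Closure of {Aircraft, Dest, FlightNo} is {Aircraft, AirlineCode, DepTime, Dest, FlightNo, Gate, Origin, SeatNo}, the whole schema; {Aircraft, Dest, FlightNo} is a candidate key.
Closure of {AirlineCode, Dest, FlightNo} is {Aircraft, AirlineCode, DepTime, Dest, FlightNo, Gate, Origin, SeatNo}, the whole schema; {AirlineCode, Dest, FlightNo} is a candidate key.
Closure of {AirlineCode, Dest, Origin} is {Aircraft, AirlineCode, DepTime, Dest, FlightNo, Gate, Origin, SeatNo}, the whole schema; {AirlineCode, Dest, Origin} is a candidate key.
These are minimal and exhaustive — every other superkey contains one of them.

{Aircraft, Dest, FlightNo}, {AirlineCode, Dest, FlightNo}, {AirlineCode, Dest, Origin}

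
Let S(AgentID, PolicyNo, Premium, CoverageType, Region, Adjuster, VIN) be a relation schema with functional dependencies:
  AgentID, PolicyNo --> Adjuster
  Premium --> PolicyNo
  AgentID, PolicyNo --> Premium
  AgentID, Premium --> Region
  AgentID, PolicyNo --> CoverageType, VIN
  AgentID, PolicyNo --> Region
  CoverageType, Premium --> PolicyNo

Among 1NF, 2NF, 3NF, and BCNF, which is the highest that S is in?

Candidate keys: {AgentID, PolicyNo}, {AgentID, Premium}. Prime attributes: {AgentID, PolicyNo, Premium}.
For Premium --> PolicyNo we have {Premium}⁺ = {PolicyNo, Premium}; {Premium} is not a superkey, so BCNF fails.
But every attribute on its right side ({PolicyNo}) is prime, and the same holds for every other non-superkey FD, so 3NF still holds.

3NF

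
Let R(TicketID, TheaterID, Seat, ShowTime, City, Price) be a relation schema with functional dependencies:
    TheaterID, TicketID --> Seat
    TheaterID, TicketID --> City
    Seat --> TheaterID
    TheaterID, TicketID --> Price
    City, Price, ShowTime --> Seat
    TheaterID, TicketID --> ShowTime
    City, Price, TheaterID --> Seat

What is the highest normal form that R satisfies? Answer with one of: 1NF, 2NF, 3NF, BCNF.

Candidate keys: {City, Price, ShowTime, TicketID}, {Seat, TicketID}, {TheaterID, TicketID}. Prime attributes: {City, Price, Seat, ShowTime, TheaterID, TicketID}.
Seat --> TheaterID: {Seat}⁺ = {Seat, TheaterID}, which is not all of the attributes, so the left side is not a superkey — BCNF is violated.
Its right-hand attributes {TheaterID} are all prime, as are those of every other non-superkey FD — the relation is in 3NF.

3NF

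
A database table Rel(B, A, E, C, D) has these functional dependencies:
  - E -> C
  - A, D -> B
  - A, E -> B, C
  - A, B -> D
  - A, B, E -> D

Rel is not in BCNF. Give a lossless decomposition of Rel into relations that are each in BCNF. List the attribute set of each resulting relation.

Candidate key of the original relation: {A, E}.
{A, B, C, D, E}: {E} determines {C, E} here but is not a superkey — split on E -> C, giving {C, E} and {A, B, D, E}.
{C, E} is in BCNF.
{A, B, D, E}: {A, D} determines {A, B, D} here but is not a superkey — split on A, D -> B, giving {A, B, D} and {A, D, E}.
{A, B, D} is in BCNF.
{A, D, E} is in BCNF.

{A, B, D}; {A, D, E}; {C, E}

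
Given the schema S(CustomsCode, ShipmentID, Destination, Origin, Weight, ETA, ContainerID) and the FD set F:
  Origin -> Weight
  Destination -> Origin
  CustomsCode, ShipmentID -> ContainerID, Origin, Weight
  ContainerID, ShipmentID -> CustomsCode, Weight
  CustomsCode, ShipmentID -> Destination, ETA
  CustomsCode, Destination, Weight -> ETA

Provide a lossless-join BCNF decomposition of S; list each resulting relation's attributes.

Candidate keys of the original relation: {ContainerID, ShipmentID}, {CustomsCode, ShipmentID}.
Within {ContainerID, CustomsCode, Destination, ETA, Origin, ShipmentID, Weight}: {Origin}⁺ ∩ {ContainerID, CustomsCode, Destination, ETA, Origin, ShipmentID, Weight} = {Origin, Weight}, not the whole set, so Origin -> Weight violates BCNF; decompose into {Origin, Weight} and {ContainerID, CustomsCode, Destination, ETA, Origin, ShipmentID}.
{Origin, Weight}: every determinant is a superkey — BCNF.
Within {ContainerID, CustomsCode, Destination, ETA, Origin, ShipmentID}: {Destination}⁺ ∩ {ContainerID, CustomsCode, Destination, ETA, Origin, ShipmentID} = {Destination, Origin}, not the whole set, so Destination -> Origin violates BCNF; decompose into {Destination, Origin} and {ContainerID, CustomsCode, Destination, ETA, ShipmentID}.
{Destination, Origin}: every determinant is a superkey — BCNF.
Within {ContainerID, CustomsCode, Destination, ETA, ShipmentID}: {CustomsCode, Destination}⁺ ∩ {ContainerID, CustomsCode, Destination, ETA, ShipmentID} = {CustomsCode, Destination, ETA}, not the whole set, so CustomsCode, Destination -> ETA violates BCNF; decompose into {CustomsCode, Destination, ETA} and {ContainerID, CustomsCode, Destination, ShipmentID}.
{CustomsCode, Destination, ETA}: every determinant is a superkey — BCNF.
{ContainerID, CustomsCode, Destination, ShipmentID}: every determinant is a superkey — BCNF.

{ContainerID, CustomsCode, Destination, ShipmentID}; {CustomsCode, Destination, ETA}; {Destination, Origin}; {Origin, Weight}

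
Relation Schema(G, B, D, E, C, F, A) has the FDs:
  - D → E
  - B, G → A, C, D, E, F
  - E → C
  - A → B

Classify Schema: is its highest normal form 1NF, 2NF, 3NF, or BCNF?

Candidate keys: {A, G}, {B, G}. Prime attributes: {A, B, G}.
D → E breaks BCNF: {D}⁺ = {C, D, E}, so {D} is not a superkey.
D → E has non-prime {E} on the right and a non-superkey on the left, so 3NF fails.
Checking every proper subset of each key, none determines a non-prime attribute — 2NF is satisfied.

2NF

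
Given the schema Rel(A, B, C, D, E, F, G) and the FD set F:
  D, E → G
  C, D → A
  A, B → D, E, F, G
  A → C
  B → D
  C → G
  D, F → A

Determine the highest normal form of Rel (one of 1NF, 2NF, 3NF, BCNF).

1NF

Candidate keys: {A, B}, {B, C}, {B, F}. Prime attributes: {A, B, C, F}.
For D, E → G we have {D, E}⁺ = {D, E, G}; {D, E} is not a superkey, so BCNF fails.
D, E → G has non-prime {G} on the right and a non-superkey on the left, so 3NF fails.
Since {A} ⊂ {A, B} and {A}⁺ ⊇ {G} with {G} non-prime, there is a partial dependency; 2NF fails.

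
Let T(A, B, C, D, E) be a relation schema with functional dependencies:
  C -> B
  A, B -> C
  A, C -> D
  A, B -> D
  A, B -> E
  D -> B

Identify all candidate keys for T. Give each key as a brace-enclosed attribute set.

{A} never appears on the right of any FD, so every key must include it.
{A, B}⁺ = {A, B, C, D, E}, which is every attribute, so {A, B} is a candidate key.
{A, C}⁺ = {A, B, C, D, E}, which is every attribute, so {A, C} is a candidate key.
{A, D}⁺ = {A, B, C, D, E}, which is every attribute, so {A, D} is a candidate key.
Any other superkey properly contains one of these, so there are no further candidate keys.

{A, B}, {A, C}, {A, D}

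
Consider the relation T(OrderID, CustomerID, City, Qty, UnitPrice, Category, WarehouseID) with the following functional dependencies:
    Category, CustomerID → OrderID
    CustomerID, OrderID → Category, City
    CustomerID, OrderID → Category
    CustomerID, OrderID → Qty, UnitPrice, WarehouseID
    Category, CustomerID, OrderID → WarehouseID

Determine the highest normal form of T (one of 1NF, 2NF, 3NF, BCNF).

Candidate keys: {Category, CustomerID}, {CustomerID, OrderID}. Prime attributes: {Category, CustomerID, OrderID}.
The left-hand side of every FD is a superkey, so BCNF is satisfied.

BCNF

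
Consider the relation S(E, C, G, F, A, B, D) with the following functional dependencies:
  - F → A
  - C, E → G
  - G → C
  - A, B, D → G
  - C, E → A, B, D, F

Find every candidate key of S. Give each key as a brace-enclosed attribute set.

{A, B, D, E}, {B, D, E, F}, {C, E}, {E, G}

No FD produces {E}, so it must be in every candidate key.
{C, E}⁺ = {A, B, C, D, E, F, G} — all of the relation — so {C, E} is a candidate key.
{E, G}⁺ = {A, B, C, D, E, F, G} — all of the relation — so {E, G} is a candidate key.
{A, B, D, E}⁺ = {A, B, C, D, E, F, G} — all of the relation — so {A, B, D, E} is a candidate key.
{B, D, E, F}⁺ = {A, B, C, D, E, F, G} — all of the relation — so {B, D, E, F} is a candidate key.
These are minimal and exhaustive — every other superkey contains one of them.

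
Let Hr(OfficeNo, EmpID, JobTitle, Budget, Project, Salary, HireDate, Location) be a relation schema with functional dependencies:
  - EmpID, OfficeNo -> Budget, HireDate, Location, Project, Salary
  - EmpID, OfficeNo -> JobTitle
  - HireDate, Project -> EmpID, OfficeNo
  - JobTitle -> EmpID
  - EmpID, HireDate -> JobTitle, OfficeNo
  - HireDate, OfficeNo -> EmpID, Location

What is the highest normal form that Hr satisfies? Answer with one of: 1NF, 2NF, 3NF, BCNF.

Candidate keys: {EmpID, HireDate}, {EmpID, OfficeNo}, {HireDate, JobTitle}, {HireDate, OfficeNo}, {HireDate, Project}, {JobTitle, OfficeNo}. Prime attributes: {EmpID, HireDate, JobTitle, OfficeNo, Project}.
JobTitle -> EmpID breaks BCNF: {JobTitle}⁺ = {EmpID, JobTitle}, so {JobTitle} is not a superkey.
Its right-hand attributes {EmpID} are all prime, as are those of every other non-superkey FD — the relation is in 3NF.

3NF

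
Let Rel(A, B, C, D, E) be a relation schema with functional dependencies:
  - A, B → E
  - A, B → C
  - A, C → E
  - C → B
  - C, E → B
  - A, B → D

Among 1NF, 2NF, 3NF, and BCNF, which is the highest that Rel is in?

3NF

Candidate keys: {A, B}, {A, C}. Prime attributes: {A, B, C}.
C → B: {C}⁺ = {B, C}, which is not all of the attributes, so the left side is not a superkey — BCNF is violated.
Its right-hand attributes {B} are all prime, as are those of every other non-superkey FD — the relation is in 3NF.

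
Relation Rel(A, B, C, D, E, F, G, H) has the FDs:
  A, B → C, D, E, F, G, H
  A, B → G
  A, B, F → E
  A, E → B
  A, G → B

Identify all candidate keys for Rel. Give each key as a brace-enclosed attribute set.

{A} never appears on the right of any FD, so every key must include it.
Closure of {A, B} is {A, B, C, D, E, F, G, H}, the whole schema; {A, B} is a candidate key.
Closure of {A, E} is {A, B, C, D, E, F, G, H}, the whole schema; {A, E} is a candidate key.
Closure of {A, G} is {A, B, C, D, E, F, G, H}, the whole schema; {A, G} is a candidate key.
Any other superkey properly contains one of these, so there are no further candidate keys.

{A, B}, {A, E}, {A, G}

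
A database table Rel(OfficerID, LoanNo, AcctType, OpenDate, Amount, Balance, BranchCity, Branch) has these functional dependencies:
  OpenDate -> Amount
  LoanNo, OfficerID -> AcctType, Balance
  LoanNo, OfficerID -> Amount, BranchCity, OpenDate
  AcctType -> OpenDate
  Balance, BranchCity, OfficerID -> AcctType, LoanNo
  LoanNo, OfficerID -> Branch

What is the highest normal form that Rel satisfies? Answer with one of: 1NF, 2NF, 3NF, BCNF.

Candidate keys: {Balance, BranchCity, OfficerID}, {LoanNo, OfficerID}. Prime attributes: {Balance, BranchCity, LoanNo, OfficerID}.
OpenDate -> Amount: {OpenDate}⁺ = {Amount, OpenDate}, which is not all of the attributes, so the left side is not a superkey — BCNF is violated.
OpenDate -> Amount determines the non-prime attribute {Amount} from a non-superkey — 3NF is violated.
No non-prime attribute depends on a proper subset of any candidate key, so 2NF holds.

2NF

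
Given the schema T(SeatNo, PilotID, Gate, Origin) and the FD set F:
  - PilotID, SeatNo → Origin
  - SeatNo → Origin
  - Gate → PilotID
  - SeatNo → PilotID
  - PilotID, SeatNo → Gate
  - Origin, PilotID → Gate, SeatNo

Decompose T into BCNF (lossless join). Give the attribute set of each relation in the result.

Candidate keys of the original relation: {Gate, Origin}, {Origin, PilotID}, {SeatNo}.
Within {Gate, Origin, PilotID, SeatNo}: {Gate}⁺ ∩ {Gate, Origin, PilotID, SeatNo} = {Gate, PilotID}, not the whole set, so Gate → PilotID violates BCNF; decompose into {Gate, PilotID} and {Gate, Origin, SeatNo}.
{Gate, PilotID}: every determinant is a superkey — BCNF.
{Gate, Origin, SeatNo}: every determinant is a superkey — BCNF.

{Gate, Origin, SeatNo}; {Gate, PilotID}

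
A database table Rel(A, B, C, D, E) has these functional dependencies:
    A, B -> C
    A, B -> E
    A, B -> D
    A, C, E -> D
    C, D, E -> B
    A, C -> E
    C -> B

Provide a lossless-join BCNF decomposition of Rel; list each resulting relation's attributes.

Candidate keys of the original relation: {A, B}, {A, C}.
In {A, B, C, D, E}, {C, D, E} is not a superkey ({C, D, E}⁺ restricted to this set is {B, C, D, E}), so split on C, D, E -> B into {B, C, D, E} and {A, C, D, E}.
In {B, C, D, E}, {C} is not a superkey ({C}⁺ restricted to this set is {B, C}), so split on C -> B into {B, C} and {C, D, E}.
{B, C} has no BCNF violation.
{C, D, E} has no BCNF violation.
{A, C, D, E} has no BCNF violation.

{A, C, D, E}; {B, C}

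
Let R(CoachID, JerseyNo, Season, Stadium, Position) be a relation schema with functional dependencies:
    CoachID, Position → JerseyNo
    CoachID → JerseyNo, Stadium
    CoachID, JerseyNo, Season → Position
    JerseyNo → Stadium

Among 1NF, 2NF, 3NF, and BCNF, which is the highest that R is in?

Candidate key: {CoachID, Season}. Prime attributes: {CoachID, Season}.
CoachID, Position → JerseyNo: {CoachID, Position}⁺ = {CoachID, JerseyNo, Position, Stadium}, which is not all of the attributes, so the left side is not a superkey — BCNF is violated.
CoachID, Position → JerseyNo has non-prime {JerseyNo} on the right and a non-superkey on the left, so 3NF fails.
The proper key subset {CoachID} of {CoachID, Season} determines non-prime {JerseyNo, Stadium}, so the relation is not even in 2NF.

1NF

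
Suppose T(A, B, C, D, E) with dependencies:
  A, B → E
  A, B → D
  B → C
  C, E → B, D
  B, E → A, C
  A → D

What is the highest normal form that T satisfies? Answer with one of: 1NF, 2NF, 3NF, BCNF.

1NF

Candidate keys: {A, B}, {B, E}, {C, E}. Prime attributes: {A, B, C, E}.
For B → C we have {B}⁺ = {B, C}; {B} is not a superkey, so BCNF fails.
A → D has non-prime {D} on the right and a non-superkey on the left, so 3NF fails.
{A} is a proper subset of the key {A, B}, and {A}⁺ contains the non-prime attribute {D} — a partial dependency, so 2NF is violated.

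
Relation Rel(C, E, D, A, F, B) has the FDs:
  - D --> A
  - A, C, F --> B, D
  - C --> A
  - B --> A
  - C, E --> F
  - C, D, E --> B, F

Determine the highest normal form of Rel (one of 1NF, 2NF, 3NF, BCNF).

Candidate key: {C, E}. Prime attributes: {C, E}.
D --> A: {D}⁺ = {A, D}, which is not all of the attributes, so the left side is not a superkey — BCNF is violated.
D --> A has non-prime {A} on the right and a non-superkey on the left, so 3NF fails.
Since {C} ⊂ {C, E} and {C}⁺ ⊇ {A} with {A} non-prime, there is a partial dependency; 2NF fails.

1NF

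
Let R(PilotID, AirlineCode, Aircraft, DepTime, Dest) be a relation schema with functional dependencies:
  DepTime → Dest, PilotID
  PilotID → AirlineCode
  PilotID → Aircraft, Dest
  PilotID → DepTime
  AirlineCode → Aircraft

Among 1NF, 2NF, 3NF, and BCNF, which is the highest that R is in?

2NF

Candidate keys: {DepTime}, {PilotID}. Prime attributes: {DepTime, PilotID}.
For AirlineCode → Aircraft we have {AirlineCode}⁺ = {Aircraft, AirlineCode}; {AirlineCode} is not a superkey, so BCNF fails.
AirlineCode → Aircraft determines the non-prime attribute {Aircraft} from a non-superkey — 3NF is violated.
All keys have size 1, which rules out partial dependencies — 2NF is satisfied.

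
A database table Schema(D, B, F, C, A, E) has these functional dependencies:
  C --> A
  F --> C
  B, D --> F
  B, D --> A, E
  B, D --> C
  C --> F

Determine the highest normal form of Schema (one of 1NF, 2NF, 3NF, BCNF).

2NF

Candidate key: {B, D}. Prime attributes: {B, D}.
C --> A breaks BCNF: {C}⁺ = {A, C, F}, so {C} is not a superkey.
Because {A} is non-prime and the left side of C --> A is not a superkey, the relation is not in 3NF.
No non-prime attribute depends on a proper subset of any candidate key, so 2NF holds.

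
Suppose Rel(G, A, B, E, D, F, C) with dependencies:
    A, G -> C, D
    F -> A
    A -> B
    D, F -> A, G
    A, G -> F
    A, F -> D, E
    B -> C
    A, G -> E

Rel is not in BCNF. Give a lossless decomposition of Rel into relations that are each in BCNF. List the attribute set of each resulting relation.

{A, B}; {A, D, E, F, G}; {B, C}

Candidate keys of the original relation: {A, G}, {F}.
{A, B, C, D, E, F, G}: {A} determines {A, B, C} here but is not a superkey — split on A -> B, C, giving {A, B, C} and {A, D, E, F, G}.
{A, B, C}: {B} determines {B, C} here but is not a superkey — split on B -> C, giving {B, C} and {A, B}.
{B, C} is in BCNF.
{A, B} is in BCNF.
{A, D, E, F, G} is in BCNF.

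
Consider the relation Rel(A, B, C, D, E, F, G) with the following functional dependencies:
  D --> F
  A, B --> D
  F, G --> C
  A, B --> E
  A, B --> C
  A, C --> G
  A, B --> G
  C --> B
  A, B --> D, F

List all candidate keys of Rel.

{A, B}, {A, C}, {A, D, G}, {A, F, G}

{A} never appears on the right of any FD, so every key must include it.
{A, B} is a candidate key since {A, B}⁺ = {A, B, C, D, E, F, G} covers every attribute.
{A, C} is a candidate key since {A, C}⁺ = {A, B, C, D, E, F, G} covers every attribute.
{A, D, G} is a candidate key since {A, D, G}⁺ = {A, B, C, D, E, F, G} covers every attribute.
{A, F, G} is a candidate key since {A, F, G}⁺ = {A, B, C, D, E, F, G} covers every attribute.
Any other superkey properly contains one of these, so there are no further candidate keys.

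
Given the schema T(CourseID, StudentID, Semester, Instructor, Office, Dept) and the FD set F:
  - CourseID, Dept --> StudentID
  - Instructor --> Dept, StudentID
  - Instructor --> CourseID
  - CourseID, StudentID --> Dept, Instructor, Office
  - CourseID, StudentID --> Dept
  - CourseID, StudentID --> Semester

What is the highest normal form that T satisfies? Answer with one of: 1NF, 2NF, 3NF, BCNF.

Candidate keys: {CourseID, Dept}, {CourseID, StudentID}, {Instructor}. Prime attributes: {CourseID, Dept, Instructor, StudentID}.
The left-hand side of every FD is a superkey, so BCNF is satisfied.

BCNF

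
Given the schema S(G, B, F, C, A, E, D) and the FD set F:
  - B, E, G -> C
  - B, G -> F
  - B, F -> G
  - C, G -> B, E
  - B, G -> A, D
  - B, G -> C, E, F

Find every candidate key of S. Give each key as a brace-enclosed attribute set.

{B, F} is a candidate key since {B, F}⁺ = {A, B, C, D, E, F, G} covers every attribute.
{B, G} is a candidate key since {B, G}⁺ = {A, B, C, D, E, F, G} covers every attribute.
{C, G} is a candidate key since {C, G}⁺ = {A, B, C, D, E, F, G} covers every attribute.
Any other superkey properly contains one of these, so there are no further candidate keys.

{B, F}, {B, G}, {C, G}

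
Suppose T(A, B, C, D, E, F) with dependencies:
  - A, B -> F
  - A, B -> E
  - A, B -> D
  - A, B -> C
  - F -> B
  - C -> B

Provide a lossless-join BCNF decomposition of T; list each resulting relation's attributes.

Candidate keys of the original relation: {A, B}, {A, C}, {A, F}.
Within {A, B, C, D, E, F}: {F}⁺ ∩ {A, B, C, D, E, F} = {B, F}, not the whole set, so F -> B violates BCNF; decompose into {B, F} and {A, C, D, E, F}.
{B, F} is in BCNF.
{A, C, D, E, F} is in BCNF.

{A, C, D, E, F}; {B, F}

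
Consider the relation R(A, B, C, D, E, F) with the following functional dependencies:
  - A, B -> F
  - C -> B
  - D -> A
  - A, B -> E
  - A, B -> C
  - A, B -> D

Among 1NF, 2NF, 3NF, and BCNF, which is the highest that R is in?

3NF

Candidate keys: {A, B}, {A, C}, {B, D}, {C, D}. Prime attributes: {A, B, C, D}.
C -> B: {C}⁺ = {B, C}, which is not all of the attributes, so the left side is not a superkey — BCNF is violated.
Since {B} ⊆ prime attributes and every other non-superkey FD also has a prime right side, the schema is in 3NF.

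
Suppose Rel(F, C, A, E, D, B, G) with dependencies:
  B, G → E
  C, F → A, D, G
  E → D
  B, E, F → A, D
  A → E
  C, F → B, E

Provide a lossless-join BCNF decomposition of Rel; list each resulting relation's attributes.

{A, B, F, G}; {B, C, F, G}; {B, E, G}; {D, E}

Candidate key of the original relation: {C, F}.
Within {A, B, C, D, E, F, G}: {B, G}⁺ ∩ {A, B, C, D, E, F, G} = {B, D, E, G}, not the whole set, so B, G → D, E violates BCNF; decompose into {B, D, E, G} and {A, B, C, F, G}.
Within {B, D, E, G}: {E}⁺ ∩ {B, D, E, G} = {D, E}, not the whole set, so E → D violates BCNF; decompose into {D, E} and {B, E, G}.
{D, E}: every determinant is a superkey — BCNF.
{B, E, G}: every determinant is a superkey — BCNF.
Within {A, B, C, F, G}: {B, F, G}⁺ ∩ {A, B, C, F, G} = {A, B, F, G}, not the whole set, so B, F, G → A violates BCNF; decompose into {A, B, F, G} and {B, C, F, G}.
{A, B, F, G}: every determinant is a superkey — BCNF.
{B, C, F, G}: every determinant is a superkey — BCNF.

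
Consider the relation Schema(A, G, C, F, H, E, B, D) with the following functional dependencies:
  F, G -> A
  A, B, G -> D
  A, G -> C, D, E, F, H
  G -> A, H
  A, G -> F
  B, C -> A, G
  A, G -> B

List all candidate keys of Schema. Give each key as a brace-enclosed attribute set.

{B, C}, {G}

{G} is a candidate key since {G}⁺ = {A, B, C, D, E, F, G, H} covers every attribute.
{B, C} is a candidate key since {B, C}⁺ = {A, B, C, D, E, F, G, H} covers every attribute.
No proper subset of any of these is a key, and no other minimal superkey exists.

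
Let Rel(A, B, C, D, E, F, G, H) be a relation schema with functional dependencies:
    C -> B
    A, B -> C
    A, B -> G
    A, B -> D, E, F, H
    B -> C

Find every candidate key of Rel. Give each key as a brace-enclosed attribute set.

Attributes never on any right-hand side: {A} — every candidate key must contain it.
{A, B}⁺ = {A, B, C, D, E, F, G, H} — all of the relation — so {A, B} is a candidate key.
{A, C}⁺ = {A, B, C, D, E, F, G, H} — all of the relation — so {A, C} is a candidate key.
Any other superkey properly contains one of these, so there are no further candidate keys.

{A, B}, {A, C}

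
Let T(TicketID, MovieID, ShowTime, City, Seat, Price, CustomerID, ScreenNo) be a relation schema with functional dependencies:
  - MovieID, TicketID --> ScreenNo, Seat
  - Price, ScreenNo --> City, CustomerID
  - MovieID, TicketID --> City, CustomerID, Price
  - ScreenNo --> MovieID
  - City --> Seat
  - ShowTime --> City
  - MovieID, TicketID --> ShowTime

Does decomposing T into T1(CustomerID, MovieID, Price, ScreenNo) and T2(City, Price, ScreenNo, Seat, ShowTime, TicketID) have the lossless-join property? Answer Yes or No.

Yes

The shared attributes are {Price, ScreenNo} and {Price, ScreenNo}⁺ = {City, CustomerID, MovieID, Price, ScreenNo, Seat}.
Since T1 ⊆ {City, CustomerID, MovieID, Price, ScreenNo, Seat}, the intersection is a superkey of T1; the decomposition is lossless.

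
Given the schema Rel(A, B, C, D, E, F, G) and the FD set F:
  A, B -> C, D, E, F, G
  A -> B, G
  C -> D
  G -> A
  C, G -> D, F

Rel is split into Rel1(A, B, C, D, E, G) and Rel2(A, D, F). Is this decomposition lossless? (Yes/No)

Rel1 ∩ Rel2 = {A, D}; its closure under F is {A, B, C, D, E, F, G}.
This includes all of Rel1, so the common attributes are a superkey of Rel1 — the join is lossless.

Yes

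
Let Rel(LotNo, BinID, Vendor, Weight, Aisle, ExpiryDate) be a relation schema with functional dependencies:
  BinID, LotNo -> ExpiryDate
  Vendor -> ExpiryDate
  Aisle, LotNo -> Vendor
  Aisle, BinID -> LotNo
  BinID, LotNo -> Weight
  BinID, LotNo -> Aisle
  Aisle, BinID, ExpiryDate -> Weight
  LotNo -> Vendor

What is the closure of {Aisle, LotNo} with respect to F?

Start with {Aisle, LotNo}.
Aisle, LotNo -> Vendor applies; add {Vendor} → now {Aisle, LotNo, Vendor}.
Vendor -> ExpiryDate applies; add {ExpiryDate} → now {Aisle, ExpiryDate, LotNo, Vendor}.
No further FD applies.

{Aisle, ExpiryDate, LotNo, Vendor}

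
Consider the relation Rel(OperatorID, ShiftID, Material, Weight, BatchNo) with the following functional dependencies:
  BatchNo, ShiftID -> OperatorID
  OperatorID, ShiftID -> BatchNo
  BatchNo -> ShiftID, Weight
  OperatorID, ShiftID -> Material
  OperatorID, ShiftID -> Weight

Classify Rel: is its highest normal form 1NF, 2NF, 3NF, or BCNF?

BCNF

Candidate keys: {BatchNo}, {OperatorID, ShiftID}. Prime attributes: {BatchNo, OperatorID, ShiftID}.
The left-hand side of every FD is a superkey, so BCNF is satisfied.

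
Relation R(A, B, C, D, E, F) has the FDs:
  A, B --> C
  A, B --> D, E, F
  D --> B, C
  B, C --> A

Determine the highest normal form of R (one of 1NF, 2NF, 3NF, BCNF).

Candidate keys: {A, B}, {B, C}, {D}. Prime attributes: {A, B, C, D}.
Each dependency's left side is a superkey — BCNF holds.

BCNF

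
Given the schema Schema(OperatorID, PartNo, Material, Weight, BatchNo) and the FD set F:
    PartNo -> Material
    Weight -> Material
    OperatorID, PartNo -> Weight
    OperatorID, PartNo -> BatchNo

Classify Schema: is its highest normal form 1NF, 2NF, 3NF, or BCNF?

Candidate key: {OperatorID, PartNo}. Prime attributes: {OperatorID, PartNo}.
For PartNo -> Material we have {PartNo}⁺ = {Material, PartNo}; {PartNo} is not a superkey, so BCNF fails.
PartNo -> Material has non-prime {Material} on the right and a non-superkey on the left, so 3NF fails.
{PartNo} is a proper subset of the key {OperatorID, PartNo}, and {PartNo}⁺ contains the non-prime attribute {Material} — a partial dependency, so 2NF is violated.

1NF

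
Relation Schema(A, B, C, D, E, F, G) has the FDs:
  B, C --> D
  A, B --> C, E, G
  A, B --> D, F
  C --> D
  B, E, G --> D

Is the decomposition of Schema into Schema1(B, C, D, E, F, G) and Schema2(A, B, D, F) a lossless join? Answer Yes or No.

No

Schema1 ∩ Schema2 = {B, D, F}; its closure under F is {B, D, F}.
The closure covers neither Schema1 nor Schema2 entirely; the join is not lossless.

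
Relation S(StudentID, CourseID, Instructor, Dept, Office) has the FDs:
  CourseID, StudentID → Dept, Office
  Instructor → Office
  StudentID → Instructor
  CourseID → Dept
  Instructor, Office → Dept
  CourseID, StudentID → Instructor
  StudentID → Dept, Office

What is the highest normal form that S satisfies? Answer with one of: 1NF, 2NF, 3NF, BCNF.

Candidate key: {CourseID, StudentID}. Prime attributes: {CourseID, StudentID}.
Instructor → Office breaks BCNF: {Instructor}⁺ = {Dept, Instructor, Office}, so {Instructor} is not a superkey.
Because {Office} is non-prime and the left side of Instructor → Office is not a superkey, the relation is not in 3NF.
{CourseID} is a proper subset of the key {CourseID, StudentID}, and {CourseID}⁺ contains the non-prime attribute {Dept} — a partial dependency, so 2NF is violated.

1NF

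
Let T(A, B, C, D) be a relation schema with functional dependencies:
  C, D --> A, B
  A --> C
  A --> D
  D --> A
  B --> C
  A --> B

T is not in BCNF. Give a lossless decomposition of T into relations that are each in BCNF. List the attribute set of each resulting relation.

Candidate keys of the original relation: {A}, {D}.
Within {A, B, C, D}: {B}⁺ ∩ {A, B, C, D} = {B, C}, not the whole set, so B --> C violates BCNF; decompose into {B, C} and {A, B, D}.
{B, C}: every determinant is a superkey — BCNF.
{A, B, D}: every determinant is a superkey — BCNF.

{A, B, D}; {B, C}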